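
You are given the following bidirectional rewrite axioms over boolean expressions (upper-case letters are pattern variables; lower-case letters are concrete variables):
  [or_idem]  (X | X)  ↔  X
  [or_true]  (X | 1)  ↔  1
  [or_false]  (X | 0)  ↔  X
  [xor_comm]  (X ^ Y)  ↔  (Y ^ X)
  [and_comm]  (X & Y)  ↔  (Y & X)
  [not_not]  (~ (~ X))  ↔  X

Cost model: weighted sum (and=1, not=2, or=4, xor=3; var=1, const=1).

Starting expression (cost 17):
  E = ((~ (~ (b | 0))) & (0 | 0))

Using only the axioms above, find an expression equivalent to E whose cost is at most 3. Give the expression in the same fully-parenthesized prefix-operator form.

(b & 0)   [cost 3]

step 1: or_false (→) rewrites (b | 0) into b, now ((~ (~ b)) & (0 | 0))
step 2: not_not (→) rewrites (~ (~ b)) into b, now (b & (0 | 0))
step 3: or_idem (→) rewrites (0 | 0) into 0, reaching cost 3 (bound 3)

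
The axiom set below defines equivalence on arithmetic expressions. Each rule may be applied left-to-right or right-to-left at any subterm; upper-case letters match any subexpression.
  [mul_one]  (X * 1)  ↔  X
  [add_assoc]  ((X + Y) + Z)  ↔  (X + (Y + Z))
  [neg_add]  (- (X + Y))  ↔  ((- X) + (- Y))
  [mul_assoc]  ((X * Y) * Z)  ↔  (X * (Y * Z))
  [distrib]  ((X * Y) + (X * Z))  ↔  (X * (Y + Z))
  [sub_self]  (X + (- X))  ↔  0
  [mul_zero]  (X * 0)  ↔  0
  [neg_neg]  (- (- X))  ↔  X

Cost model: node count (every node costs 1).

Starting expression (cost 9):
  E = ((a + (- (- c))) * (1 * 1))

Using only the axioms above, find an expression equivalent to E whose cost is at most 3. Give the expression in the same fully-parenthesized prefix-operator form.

(a + c)   [cost 3]

(1) (- (- c))  =[neg_neg →]=  c    ⊢ ((a + c) * (1 * 1))
(2) (1 * 1)  =[mul_one →]=  1    ⊢ ((a + c) * 1)
(3) ((a + c) * 1)  =[mul_one →]=  (a + c)    ⊢ cost 3, within 3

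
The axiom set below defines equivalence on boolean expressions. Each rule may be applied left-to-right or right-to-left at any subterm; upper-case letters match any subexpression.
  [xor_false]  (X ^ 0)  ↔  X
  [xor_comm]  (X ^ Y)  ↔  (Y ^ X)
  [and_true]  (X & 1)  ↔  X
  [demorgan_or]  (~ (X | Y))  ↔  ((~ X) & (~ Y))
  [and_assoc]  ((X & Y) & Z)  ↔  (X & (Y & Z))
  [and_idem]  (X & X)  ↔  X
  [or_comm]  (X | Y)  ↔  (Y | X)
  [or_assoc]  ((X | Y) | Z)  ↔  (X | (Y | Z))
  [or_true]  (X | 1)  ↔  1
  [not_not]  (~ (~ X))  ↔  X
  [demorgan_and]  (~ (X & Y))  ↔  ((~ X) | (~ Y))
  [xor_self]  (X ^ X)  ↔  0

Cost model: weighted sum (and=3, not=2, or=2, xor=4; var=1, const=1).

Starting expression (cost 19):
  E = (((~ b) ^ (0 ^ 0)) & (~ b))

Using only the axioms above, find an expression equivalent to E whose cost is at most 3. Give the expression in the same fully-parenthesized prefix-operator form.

(1) (0 ^ 0)  =[xor_false →]=  0    ⊢ (((~ b) ^ 0) & (~ b))
(2) ((~ b) ^ 0)  =[xor_false →]=  (~ b)    ⊢ ((~ b) & (~ b))
(3) ((~ b) & (~ b))  =[and_idem →]=  (~ b)    ⊢ cost 3, within 3

(~ b)   [cost 3]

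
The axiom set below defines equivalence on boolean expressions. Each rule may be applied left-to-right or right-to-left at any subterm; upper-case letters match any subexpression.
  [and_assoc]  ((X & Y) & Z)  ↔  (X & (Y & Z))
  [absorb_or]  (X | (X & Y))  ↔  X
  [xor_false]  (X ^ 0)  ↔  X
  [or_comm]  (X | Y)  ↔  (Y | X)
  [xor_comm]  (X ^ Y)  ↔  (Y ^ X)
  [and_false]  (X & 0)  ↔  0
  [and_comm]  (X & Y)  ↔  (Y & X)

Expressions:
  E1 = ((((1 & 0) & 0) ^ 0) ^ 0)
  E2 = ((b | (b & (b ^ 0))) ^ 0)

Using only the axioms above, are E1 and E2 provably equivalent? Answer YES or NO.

The axioms are sound identities: if E1 ↔* E2 then E1 and E2 evaluate identically under any assignment.
Under b=1: E1 evaluates to 0, E2 to 1. Distinct ⇒ no rewrite sequence connects them.

NO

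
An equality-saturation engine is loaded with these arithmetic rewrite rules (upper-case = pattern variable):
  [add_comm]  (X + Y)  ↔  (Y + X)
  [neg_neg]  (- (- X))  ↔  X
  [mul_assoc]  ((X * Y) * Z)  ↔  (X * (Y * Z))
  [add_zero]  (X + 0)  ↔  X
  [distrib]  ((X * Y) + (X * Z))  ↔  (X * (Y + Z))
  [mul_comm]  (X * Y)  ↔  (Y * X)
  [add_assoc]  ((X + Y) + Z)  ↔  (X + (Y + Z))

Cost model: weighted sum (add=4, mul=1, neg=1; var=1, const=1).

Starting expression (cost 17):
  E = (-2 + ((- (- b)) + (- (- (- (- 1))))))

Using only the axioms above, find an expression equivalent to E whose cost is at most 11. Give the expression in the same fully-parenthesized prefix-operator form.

(-2 + (b + 1))   [cost 11]

step 1: neg_neg (→) rewrites (- (- b)) into b, now (-2 + (b + (- (- (- (- 1))))))
step 2: neg_neg (→) rewrites (- (- (- 1))) into (- 1), now (-2 + (b + (- (- 1))))
step 3: neg_neg (→) rewrites (- (- 1)) into 1, reaching cost 11 (bound 11)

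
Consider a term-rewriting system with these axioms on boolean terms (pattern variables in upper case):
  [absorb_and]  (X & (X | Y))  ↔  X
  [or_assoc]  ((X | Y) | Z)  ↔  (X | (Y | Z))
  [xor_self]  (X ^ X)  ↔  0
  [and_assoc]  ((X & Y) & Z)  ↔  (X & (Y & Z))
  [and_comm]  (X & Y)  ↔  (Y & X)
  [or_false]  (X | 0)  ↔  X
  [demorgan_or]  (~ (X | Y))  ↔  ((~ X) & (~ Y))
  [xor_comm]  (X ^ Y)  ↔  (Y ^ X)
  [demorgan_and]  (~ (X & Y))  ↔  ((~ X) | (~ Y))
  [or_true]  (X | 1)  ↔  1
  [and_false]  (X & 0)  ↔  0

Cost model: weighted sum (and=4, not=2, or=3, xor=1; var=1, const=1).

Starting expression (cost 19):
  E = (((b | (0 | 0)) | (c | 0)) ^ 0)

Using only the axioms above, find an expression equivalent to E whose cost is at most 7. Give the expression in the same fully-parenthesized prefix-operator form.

((b | c) ^ 0)   [cost 7]

step 1: or_false (→) rewrites (0 | 0) into 0, now (((b | 0) | (c | 0)) ^ 0)
step 2: or_false (→) rewrites (c | 0) into c, now (((b | 0) | c) ^ 0)
step 3: or_false (→) rewrites (b | 0) into b, reaching cost 7 (bound 7)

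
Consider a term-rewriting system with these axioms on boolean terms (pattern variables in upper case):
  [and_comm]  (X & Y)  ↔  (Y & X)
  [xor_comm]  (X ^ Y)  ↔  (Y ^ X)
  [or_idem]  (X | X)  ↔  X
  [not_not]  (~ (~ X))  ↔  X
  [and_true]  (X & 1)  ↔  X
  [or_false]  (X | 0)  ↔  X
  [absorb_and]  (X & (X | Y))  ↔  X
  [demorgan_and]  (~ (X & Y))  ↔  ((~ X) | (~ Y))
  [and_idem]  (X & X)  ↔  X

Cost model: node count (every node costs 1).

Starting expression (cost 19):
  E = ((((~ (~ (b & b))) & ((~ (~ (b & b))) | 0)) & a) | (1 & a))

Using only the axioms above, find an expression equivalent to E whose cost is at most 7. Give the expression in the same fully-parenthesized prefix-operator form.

((b & a) | (1 & a))   [cost 7]

step 1: absorb_and (→) rewrites ((~ (~ (b & b))) & ((~ (~ (b & b))) | 0)) into (~ (~ (b & b))), now (((~ (~ (b & b))) & a) | (1 & a))
step 2: not_not (→) rewrites (~ (~ (b & b))) into (b & b), now (((b & b) & a) | (1 & a))
step 3: and_idem (→) rewrites (b & b) into b, reaching cost 7 (bound 7)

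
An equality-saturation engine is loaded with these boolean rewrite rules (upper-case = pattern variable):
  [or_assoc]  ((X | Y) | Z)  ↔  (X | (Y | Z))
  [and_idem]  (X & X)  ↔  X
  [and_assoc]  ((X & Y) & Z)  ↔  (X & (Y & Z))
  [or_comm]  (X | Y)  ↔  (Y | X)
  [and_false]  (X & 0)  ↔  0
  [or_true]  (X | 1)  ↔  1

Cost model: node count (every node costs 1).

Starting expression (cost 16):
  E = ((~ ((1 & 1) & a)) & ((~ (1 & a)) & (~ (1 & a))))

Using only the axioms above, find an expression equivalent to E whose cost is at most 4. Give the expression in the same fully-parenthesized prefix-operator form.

(~ (1 & a))   [cost 4]

(1) ((~ (1 & a)) & (~ (1 & a)))  =[and_idem →]=  (~ (1 & a))    ⊢ ((~ ((1 & 1) & a)) & (~ (1 & a)))
(2) (1 & 1)  =[and_idem →]=  1    ⊢ ((~ (1 & a)) & (~ (1 & a)))
(3) ((~ (1 & a)) & (~ (1 & a)))  =[and_idem →]=  (~ (1 & a))    ⊢ cost 4, within 4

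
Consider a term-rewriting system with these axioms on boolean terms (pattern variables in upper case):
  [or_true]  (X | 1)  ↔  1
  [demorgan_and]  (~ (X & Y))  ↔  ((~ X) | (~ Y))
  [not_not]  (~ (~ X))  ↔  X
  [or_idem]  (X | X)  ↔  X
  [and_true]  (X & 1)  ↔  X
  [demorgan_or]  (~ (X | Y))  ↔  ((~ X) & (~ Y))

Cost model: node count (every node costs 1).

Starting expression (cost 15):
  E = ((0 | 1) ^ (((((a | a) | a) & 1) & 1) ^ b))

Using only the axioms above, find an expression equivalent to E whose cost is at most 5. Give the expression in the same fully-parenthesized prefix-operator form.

step 1: and_true (→) rewrites ((((a | a) | a) & 1) & 1) into (((a | a) | a) & 1), now ((0 | 1) ^ ((((a | a) | a) & 1) ^ b))
step 2: or_idem (→) rewrites (a | a) into a, now ((0 | 1) ^ (((a | a) & 1) ^ b))
step 3: or_idem (→) rewrites (a | a) into a, now ((0 | 1) ^ ((a & 1) ^ b))
step 4: or_true (→) rewrites (0 | 1) into 1, now (1 ^ ((a & 1) ^ b))
step 5: and_true (→) rewrites (a & 1) into a, reaching cost 5 (bound 5)

(1 ^ (a ^ b))   [cost 5]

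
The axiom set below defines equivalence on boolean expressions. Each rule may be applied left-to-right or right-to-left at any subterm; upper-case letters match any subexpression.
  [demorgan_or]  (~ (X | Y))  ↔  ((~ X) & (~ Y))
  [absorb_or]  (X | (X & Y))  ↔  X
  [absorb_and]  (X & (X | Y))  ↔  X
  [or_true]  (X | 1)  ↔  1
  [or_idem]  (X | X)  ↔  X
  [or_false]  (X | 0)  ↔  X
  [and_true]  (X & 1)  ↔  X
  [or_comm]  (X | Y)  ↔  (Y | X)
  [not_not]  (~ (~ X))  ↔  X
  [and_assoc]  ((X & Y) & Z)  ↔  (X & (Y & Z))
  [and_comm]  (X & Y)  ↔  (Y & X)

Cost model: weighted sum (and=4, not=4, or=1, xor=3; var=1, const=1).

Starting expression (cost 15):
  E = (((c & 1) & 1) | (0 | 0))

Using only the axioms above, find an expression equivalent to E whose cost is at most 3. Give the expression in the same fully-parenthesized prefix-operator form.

1. [or_idem →] (0 | 0)  →  0;  E = (((c & 1) & 1) | 0)
2. [and_true →] (c & 1)  →  c;  E = ((c & 1) | 0)
3. [and_true →] (c & 1)  →  c;  cost 3 ≤ 3, done

(c | 0)   [cost 3]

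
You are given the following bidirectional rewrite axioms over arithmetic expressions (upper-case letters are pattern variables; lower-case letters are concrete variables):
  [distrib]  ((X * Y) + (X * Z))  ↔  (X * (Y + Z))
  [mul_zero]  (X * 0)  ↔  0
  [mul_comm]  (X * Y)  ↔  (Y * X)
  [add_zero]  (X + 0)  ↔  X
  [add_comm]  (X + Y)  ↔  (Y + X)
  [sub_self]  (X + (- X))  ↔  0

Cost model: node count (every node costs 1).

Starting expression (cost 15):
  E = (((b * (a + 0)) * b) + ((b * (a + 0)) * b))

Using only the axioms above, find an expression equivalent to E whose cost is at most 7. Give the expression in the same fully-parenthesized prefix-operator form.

((a * b) * (b + b))   [cost 7]

1. [distrib →] (((b * (a + 0)) * b) + ((b * (a + 0)) * b))  →  ((b * (a + 0)) * (b + b))
2. [mul_comm →] (b * (a + 0))  →  ((a + 0) * b);  E = (((a + 0) * b) * (b + b))
3. [add_zero →] (a + 0)  →  a;  cost 7 ≤ 7, done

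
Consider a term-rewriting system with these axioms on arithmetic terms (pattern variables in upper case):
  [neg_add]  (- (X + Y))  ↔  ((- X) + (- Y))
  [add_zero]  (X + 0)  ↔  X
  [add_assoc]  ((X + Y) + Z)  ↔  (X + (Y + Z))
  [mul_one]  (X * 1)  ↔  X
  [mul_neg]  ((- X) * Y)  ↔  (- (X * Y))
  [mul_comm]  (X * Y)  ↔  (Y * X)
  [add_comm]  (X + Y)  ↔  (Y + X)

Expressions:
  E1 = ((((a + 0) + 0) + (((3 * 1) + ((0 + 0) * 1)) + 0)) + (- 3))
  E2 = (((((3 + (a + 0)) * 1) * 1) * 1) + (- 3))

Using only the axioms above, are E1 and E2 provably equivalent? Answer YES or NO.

step 1: mul_one (→) rewrites ((0 + 0) * 1) into (0 + 0), now ((((a + 0) + 0) + (((3 * 1) + (0 + 0)) + 0)) + (- 3))
step 2: add_zero (→) rewrites (0 + 0) into 0, now ((((a + 0) + 0) + (((3 * 1) + 0) + 0)) + (- 3))
step 3: add_zero (→) rewrites ((a + 0) + 0) into (a + 0), now (((a + 0) + (((3 * 1) + 0) + 0)) + (- 3))
step 4: add_zero (→) rewrites (a + 0) into a, now ((a + (((3 * 1) + 0) + 0)) + (- 3))
step 5: add_assoc (→) rewrites (((3 * 1) + 0) + 0) into ((3 * 1) + (0 + 0)), now ((a + ((3 * 1) + (0 + 0))) + (- 3))
step 6: mul_one (→) rewrites (3 * 1) into 3, now ((a + (3 + (0 + 0))) + (- 3))
step 7: add_zero (→) rewrites (0 + 0) into 0, now ((a + (3 + 0)) + (- 3))
step 8: add_zero (→) rewrites (3 + 0) into 3, now ((a + 3) + (- 3))
step 9: add_comm (→) rewrites (a + 3) into (3 + a), now ((3 + a) + (- 3))
step 10: mul_one (←) rewrites (3 + a) into ((3 + a) * 1), now (((3 + a) * 1) + (- 3))
step 11: mul_one (←) rewrites ((3 + a) * 1) into (((3 + a) * 1) * 1), now ((((3 + a) * 1) * 1) + (- 3))
step 12: mul_one (←) rewrites (3 + a) into ((3 + a) * 1), now (((((3 + a) * 1) * 1) * 1) + (- 3))
step 13: add_zero (←) rewrites a into (a + 0), which is E2

YES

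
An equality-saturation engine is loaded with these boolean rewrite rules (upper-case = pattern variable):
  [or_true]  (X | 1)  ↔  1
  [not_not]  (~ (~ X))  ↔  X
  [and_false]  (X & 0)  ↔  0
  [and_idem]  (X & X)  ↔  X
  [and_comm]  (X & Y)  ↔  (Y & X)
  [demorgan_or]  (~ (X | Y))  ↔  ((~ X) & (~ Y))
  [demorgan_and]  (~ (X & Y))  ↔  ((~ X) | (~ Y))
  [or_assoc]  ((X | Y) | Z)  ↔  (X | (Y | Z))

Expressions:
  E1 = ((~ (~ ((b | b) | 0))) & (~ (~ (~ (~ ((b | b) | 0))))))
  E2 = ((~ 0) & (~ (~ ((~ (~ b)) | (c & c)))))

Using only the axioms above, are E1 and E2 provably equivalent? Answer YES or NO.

NO

All listed rules preserve value, hence provable equivalence implies equal values everywhere; look for a separating assignment.
b=0, c=1 gives E1 ↦ 0, E2 ↦ 1; values differ ⇒ not provably equivalent.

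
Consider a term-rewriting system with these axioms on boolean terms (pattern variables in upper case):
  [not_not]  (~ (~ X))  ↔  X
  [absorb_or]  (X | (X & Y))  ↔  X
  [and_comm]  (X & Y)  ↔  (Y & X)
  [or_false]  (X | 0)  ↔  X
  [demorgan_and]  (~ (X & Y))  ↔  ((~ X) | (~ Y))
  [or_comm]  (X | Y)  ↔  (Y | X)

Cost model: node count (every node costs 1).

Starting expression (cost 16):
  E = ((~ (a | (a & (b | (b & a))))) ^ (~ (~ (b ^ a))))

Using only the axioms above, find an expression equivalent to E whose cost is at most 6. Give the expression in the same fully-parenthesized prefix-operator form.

(1) (b | (b & a))  =[absorb_or →]=  b    ⊢ ((~ (a | (a & b))) ^ (~ (~ (b ^ a))))
(2) (a | (a & b))  =[absorb_or →]=  a    ⊢ ((~ a) ^ (~ (~ (b ^ a))))
(3) (~ (~ (b ^ a)))  =[not_not →]=  (b ^ a)    ⊢ cost 6, within 6

((~ a) ^ (b ^ a))   [cost 6]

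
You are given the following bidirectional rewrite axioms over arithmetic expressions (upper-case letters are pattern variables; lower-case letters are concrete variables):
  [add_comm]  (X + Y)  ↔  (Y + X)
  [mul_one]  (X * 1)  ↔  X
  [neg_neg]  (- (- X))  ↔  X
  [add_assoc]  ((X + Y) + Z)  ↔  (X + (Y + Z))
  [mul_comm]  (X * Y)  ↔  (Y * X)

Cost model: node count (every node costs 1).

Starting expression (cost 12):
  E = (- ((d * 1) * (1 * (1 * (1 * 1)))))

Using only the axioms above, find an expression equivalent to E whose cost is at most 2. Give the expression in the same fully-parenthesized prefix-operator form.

step 1: mul_one (→) rewrites (1 * 1) into 1, now (- ((d * 1) * (1 * (1 * 1))))
step 2: mul_one (→) rewrites (1 * 1) into 1, now (- ((d * 1) * (1 * 1)))
step 3: mul_one (→) rewrites (d * 1) into d, now (- (d * (1 * 1)))
step 4: mul_one (→) rewrites (1 * 1) into 1, now (- (d * 1))
step 5: mul_one (→) rewrites (d * 1) into d, reaching cost 2 (bound 2)

(- d)   [cost 2]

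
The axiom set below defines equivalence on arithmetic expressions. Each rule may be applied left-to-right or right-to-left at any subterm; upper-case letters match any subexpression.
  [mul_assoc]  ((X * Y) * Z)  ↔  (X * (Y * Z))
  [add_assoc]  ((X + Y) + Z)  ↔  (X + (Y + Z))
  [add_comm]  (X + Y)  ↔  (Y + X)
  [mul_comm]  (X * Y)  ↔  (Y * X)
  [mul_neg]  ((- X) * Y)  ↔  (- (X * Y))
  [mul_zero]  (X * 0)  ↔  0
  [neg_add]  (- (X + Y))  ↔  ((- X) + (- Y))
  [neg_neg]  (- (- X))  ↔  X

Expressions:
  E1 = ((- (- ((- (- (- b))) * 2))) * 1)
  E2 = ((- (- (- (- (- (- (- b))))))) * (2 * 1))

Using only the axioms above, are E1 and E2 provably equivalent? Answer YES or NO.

step 1: neg_neg (→) rewrites (- (- ((- (- (- b))) * 2))) into ((- (- (- b))) * 2), now (((- (- (- b))) * 2) * 1)
step 2: mul_assoc (→) rewrites (((- (- (- b))) * 2) * 1) into ((- (- (- b))) * (2 * 1))
step 3: neg_neg (←) rewrites b into (- (- b)), now ((- (- (- (- (- b))))) * (2 * 1))
step 4: neg_neg (←) rewrites b into (- (- b)), which is E2

YES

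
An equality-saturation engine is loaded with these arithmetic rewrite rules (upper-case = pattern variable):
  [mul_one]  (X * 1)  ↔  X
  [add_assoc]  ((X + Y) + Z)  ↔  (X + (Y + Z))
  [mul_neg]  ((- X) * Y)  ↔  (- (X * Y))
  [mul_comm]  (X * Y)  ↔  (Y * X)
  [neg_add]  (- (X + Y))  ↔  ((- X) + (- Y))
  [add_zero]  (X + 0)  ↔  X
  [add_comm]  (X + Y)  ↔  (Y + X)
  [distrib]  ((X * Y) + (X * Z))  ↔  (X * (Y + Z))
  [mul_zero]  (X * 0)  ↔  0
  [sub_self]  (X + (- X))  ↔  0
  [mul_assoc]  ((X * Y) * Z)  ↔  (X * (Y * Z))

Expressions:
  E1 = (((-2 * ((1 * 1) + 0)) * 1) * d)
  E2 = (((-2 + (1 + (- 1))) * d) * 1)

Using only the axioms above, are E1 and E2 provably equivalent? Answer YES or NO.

YES

(1) (1 * 1)  =[mul_one →]=  1    ⊢ (((-2 * (1 + 0)) * 1) * d)
(2) (1 + 0)  =[add_zero →]=  1    ⊢ (((-2 * 1) * 1) * d)
(3) ((-2 * 1) * 1)  =[mul_one →]=  (-2 * 1)    ⊢ ((-2 * 1) * d)
(4) (-2 * 1)  =[mul_one →]=  -2    ⊢ (-2 * d)
(5) (-2 * d)  =[mul_one ←]=  ((-2 * d) * 1)
(6) -2  =[add_zero ←]=  (-2 + 0)    ⊢ (((-2 + 0) * d) * 1)
(7) 0  =[sub_self ←]=  (1 + (- 1))    ⊢ E2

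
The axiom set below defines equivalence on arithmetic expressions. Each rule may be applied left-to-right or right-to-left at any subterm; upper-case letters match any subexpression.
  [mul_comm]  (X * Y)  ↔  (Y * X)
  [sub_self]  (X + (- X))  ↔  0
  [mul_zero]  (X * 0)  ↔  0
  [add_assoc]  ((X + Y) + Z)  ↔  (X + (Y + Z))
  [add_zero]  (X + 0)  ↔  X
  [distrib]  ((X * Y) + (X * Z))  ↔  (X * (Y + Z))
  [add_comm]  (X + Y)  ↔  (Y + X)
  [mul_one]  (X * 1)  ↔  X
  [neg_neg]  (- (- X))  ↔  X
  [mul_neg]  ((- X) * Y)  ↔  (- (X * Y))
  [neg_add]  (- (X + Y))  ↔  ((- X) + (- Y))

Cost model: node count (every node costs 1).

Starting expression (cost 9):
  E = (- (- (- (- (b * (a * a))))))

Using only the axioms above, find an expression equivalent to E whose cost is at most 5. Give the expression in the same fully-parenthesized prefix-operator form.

(1) (- (- (- (b * (a * a)))))  =[neg_neg →]=  (- (b * (a * a)))    ⊢ (- (- (b * (a * a))))
(2) (- (- (b * (a * a))))  =[neg_neg →]=  (b * (a * a))    ⊢ cost 5, within 5

(b * (a * a))   [cost 5]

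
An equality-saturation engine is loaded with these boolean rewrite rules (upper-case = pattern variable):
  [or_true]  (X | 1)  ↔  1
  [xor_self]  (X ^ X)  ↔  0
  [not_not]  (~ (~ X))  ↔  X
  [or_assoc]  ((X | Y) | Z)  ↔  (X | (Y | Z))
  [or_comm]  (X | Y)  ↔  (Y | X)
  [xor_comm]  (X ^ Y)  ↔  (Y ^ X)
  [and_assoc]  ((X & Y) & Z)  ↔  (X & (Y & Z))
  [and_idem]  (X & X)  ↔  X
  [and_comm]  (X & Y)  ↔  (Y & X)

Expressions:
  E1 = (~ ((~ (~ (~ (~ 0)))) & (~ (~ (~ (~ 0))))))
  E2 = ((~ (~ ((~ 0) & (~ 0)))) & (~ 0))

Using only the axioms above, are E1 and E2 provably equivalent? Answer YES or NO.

(1) ((~ (~ (~ (~ 0)))) & (~ (~ (~ (~ 0)))))  =[and_idem →]=  (~ (~ (~ (~ 0))))    ⊢ (~ (~ (~ (~ (~ 0)))))
(2) (~ (~ (~ (~ (~ 0)))))  =[not_not →]=  (~ (~ (~ 0)))
(3) (~ (~ 0))  =[not_not →]=  0    ⊢ (~ 0)
(4) (~ 0)  =[and_idem ←]=  ((~ 0) & (~ 0))
(5) (~ 0)  =[not_not ←]=  (~ (~ (~ 0)))    ⊢ ((~ (~ (~ 0))) & (~ 0))
(6) (~ 0)  =[and_idem ←]=  ((~ 0) & (~ 0))    ⊢ E2

YES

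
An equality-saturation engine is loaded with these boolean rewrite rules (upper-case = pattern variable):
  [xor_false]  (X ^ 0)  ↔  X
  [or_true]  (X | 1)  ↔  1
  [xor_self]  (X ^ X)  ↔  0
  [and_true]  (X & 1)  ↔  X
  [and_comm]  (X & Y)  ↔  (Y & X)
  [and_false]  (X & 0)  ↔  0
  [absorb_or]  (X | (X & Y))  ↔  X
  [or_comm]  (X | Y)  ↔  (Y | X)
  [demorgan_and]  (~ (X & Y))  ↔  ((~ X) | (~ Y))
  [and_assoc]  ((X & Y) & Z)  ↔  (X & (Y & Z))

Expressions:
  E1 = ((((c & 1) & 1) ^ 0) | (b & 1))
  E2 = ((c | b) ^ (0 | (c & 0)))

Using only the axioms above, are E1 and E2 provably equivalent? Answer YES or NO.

step 1: and_true (→) rewrites (c & 1) into c, now (((c & 1) ^ 0) | (b & 1))
step 2: and_true (→) rewrites (c & 1) into c, now ((c ^ 0) | (b & 1))
step 3: xor_false (→) rewrites (c ^ 0) into c, now (c | (b & 1))
step 4: and_true (→) rewrites (b & 1) into b, now (c | b)
step 5: xor_false (←) rewrites (c | b) into ((c | b) ^ 0)
step 6: absorb_or (←) rewrites 0 into (0 | (0 & c)), now ((c | b) ^ (0 | (0 & c)))
step 7: and_comm (→) rewrites (0 & c) into (c & 0), which is E2

YES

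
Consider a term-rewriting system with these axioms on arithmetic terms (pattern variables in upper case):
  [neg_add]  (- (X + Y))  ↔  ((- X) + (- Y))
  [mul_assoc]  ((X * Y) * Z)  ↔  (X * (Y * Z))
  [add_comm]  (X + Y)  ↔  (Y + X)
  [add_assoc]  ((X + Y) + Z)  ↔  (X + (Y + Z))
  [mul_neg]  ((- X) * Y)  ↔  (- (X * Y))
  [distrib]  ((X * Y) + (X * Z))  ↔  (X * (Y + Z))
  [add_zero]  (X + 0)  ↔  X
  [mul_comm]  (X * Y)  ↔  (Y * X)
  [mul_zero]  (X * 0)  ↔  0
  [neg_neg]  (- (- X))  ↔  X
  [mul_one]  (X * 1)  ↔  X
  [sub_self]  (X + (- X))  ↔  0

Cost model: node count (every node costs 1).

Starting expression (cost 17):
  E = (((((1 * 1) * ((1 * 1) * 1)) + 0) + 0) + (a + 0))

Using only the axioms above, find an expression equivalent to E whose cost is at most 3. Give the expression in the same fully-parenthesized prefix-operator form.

(a + 1)   [cost 3]

1. [mul_one →] (1 * 1)  →  1;  E = (((((1 * 1) * (1 * 1)) + 0) + 0) + (a + 0))
2. [add_zero →] (((1 * 1) * (1 * 1)) + 0)  →  ((1 * 1) * (1 * 1));  E = ((((1 * 1) * (1 * 1)) + 0) + (a + 0))
3. [mul_one →] (1 * 1)  →  1;  E = (((1 * (1 * 1)) + 0) + (a + 0))
4. [add_zero →] (a + 0)  →  a;  E = (((1 * (1 * 1)) + 0) + a)
5. [mul_one →] (1 * 1)  →  1;  E = (((1 * 1) + 0) + a)
6. [add_zero →] ((1 * 1) + 0)  →  (1 * 1);  E = ((1 * 1) + a)
7. [add_comm →] ((1 * 1) + a)  →  (a + (1 * 1))
8. [mul_one →] (1 * 1)  →  1;  cost 3 ≤ 3, done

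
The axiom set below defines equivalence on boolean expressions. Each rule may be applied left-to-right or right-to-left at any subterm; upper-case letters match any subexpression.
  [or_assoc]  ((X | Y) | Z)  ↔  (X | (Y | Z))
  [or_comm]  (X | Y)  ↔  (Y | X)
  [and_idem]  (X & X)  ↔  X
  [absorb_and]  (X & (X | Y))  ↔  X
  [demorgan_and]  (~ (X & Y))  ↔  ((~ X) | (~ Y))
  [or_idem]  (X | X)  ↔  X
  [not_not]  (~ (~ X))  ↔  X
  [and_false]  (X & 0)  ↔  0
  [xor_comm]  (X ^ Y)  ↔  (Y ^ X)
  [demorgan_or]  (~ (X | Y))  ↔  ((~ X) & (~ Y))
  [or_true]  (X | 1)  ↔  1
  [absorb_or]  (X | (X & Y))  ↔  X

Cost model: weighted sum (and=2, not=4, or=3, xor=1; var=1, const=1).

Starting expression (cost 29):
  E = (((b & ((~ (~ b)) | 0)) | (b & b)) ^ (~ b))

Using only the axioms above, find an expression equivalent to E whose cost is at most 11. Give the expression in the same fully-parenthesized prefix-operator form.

((b | b) ^ (~ b))   [cost 11]

(1) (~ (~ b))  =[not_not →]=  b    ⊢ (((b & (b | 0)) | (b & b)) ^ (~ b))
(2) (b & b)  =[and_idem →]=  b    ⊢ (((b & (b | 0)) | b) ^ (~ b))
(3) (b & (b | 0))  =[absorb_and →]=  b    ⊢ cost 11, within 11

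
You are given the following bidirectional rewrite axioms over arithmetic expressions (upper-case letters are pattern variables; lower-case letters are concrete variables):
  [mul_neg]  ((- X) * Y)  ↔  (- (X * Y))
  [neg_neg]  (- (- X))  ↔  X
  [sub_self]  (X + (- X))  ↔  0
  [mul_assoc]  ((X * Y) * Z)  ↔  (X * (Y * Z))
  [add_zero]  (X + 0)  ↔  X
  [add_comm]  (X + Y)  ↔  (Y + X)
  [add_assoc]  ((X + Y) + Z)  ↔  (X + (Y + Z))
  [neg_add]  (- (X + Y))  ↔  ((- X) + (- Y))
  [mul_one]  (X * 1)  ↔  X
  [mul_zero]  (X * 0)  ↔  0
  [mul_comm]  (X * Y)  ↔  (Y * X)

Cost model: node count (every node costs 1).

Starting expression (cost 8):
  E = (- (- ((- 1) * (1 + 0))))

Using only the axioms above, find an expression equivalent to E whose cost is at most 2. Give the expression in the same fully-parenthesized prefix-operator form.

step 1: neg_neg (→) rewrites (- (- ((- 1) * (1 + 0)))) into ((- 1) * (1 + 0))
step 2: mul_neg (→) rewrites ((- 1) * (1 + 0)) into (- (1 * (1 + 0)))
step 3: add_zero (→) rewrites (1 + 0) into 1, now (- (1 * 1))
step 4: mul_one (→) rewrites (1 * 1) into 1, reaching cost 2 (bound 2)

(- 1)   [cost 2]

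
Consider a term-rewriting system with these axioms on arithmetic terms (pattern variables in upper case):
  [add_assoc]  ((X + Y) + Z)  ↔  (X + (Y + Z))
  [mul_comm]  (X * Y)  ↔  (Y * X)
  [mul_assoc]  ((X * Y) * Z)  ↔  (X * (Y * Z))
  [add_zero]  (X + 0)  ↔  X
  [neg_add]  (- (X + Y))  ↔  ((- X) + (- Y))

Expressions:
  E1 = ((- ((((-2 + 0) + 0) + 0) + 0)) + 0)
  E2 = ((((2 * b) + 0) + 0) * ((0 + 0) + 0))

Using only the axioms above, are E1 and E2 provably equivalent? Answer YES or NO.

NO

Every axiom is a valid identity, so a rewrite proof would force E1 and E2 to agree under every assignment.
At b=0: E1 = 2 but E2 = 0; they differ, so no derivation exists.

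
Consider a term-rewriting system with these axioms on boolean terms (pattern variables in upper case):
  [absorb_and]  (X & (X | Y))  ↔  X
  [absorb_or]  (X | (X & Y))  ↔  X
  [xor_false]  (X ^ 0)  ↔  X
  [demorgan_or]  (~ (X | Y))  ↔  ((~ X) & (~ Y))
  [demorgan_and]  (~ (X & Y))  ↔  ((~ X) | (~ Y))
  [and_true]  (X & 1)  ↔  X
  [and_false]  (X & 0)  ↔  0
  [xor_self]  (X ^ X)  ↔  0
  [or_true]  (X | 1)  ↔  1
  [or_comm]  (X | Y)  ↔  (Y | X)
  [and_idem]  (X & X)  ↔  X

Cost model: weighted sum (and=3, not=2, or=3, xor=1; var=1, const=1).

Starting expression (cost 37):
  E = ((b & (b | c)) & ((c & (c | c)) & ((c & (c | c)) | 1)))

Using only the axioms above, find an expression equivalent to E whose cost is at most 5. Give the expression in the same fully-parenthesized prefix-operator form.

(1) (b & (b | c))  =[absorb_and →]=  b    ⊢ (b & ((c & (c | c)) & ((c & (c | c)) | 1)))
(2) ((c & (c | c)) & ((c & (c | c)) | 1))  =[absorb_and →]=  (c & (c | c))    ⊢ (b & (c & (c | c)))
(3) (c & (c | c))  =[absorb_and →]=  c    ⊢ cost 5, within 5

(b & c)   [cost 5]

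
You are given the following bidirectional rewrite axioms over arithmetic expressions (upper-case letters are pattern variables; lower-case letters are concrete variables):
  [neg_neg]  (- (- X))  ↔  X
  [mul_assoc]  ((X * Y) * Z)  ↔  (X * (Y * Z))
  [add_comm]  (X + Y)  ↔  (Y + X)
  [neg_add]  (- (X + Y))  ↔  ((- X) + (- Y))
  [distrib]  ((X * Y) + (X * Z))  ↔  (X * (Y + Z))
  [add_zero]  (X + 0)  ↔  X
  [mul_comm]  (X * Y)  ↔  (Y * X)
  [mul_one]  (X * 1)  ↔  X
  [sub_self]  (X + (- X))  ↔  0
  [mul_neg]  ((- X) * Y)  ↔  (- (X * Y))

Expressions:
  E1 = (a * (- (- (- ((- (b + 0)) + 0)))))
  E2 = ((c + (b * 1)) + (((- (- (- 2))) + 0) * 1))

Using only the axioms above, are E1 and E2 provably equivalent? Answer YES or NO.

All listed rules preserve value, hence provable equivalence implies equal values everywhere; look for a separating assignment.
a=0, b=0, c=0 gives E1 ↦ 0, E2 ↦ -2; values differ ⇒ not provably equivalent.

NO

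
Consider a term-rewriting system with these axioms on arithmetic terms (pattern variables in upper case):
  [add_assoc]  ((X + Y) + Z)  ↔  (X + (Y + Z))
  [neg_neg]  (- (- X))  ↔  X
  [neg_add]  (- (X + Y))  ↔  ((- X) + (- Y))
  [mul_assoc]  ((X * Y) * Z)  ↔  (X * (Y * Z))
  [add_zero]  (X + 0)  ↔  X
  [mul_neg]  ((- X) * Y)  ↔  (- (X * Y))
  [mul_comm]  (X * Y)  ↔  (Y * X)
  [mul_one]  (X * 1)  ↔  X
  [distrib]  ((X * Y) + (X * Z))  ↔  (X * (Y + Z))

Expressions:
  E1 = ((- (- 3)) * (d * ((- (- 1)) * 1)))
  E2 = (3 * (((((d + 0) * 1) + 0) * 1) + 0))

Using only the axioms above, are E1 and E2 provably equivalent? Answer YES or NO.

step 1: neg_neg (→) rewrites (- (- 1)) into 1, now ((- (- 3)) * (d * (1 * 1)))
step 2: neg_neg (→) rewrites (- (- 3)) into 3, now (3 * (d * (1 * 1)))
step 3: mul_one (→) rewrites (1 * 1) into 1, now (3 * (d * 1))
step 4: mul_one (→) rewrites (d * 1) into d, now (3 * d)
step 5: add_zero (←) rewrites d into (d + 0), now (3 * (d + 0))
step 6: add_zero (←) rewrites (d + 0) into ((d + 0) + 0), now (3 * ((d + 0) + 0))
step 7: mul_one (←) rewrites (d + 0) into ((d + 0) * 1), now (3 * (((d + 0) * 1) + 0))
step 8: mul_one (←) rewrites ((d + 0) * 1) into (((d + 0) * 1) * 1), now (3 * ((((d + 0) * 1) * 1) + 0))
step 9: add_zero (←) rewrites ((d + 0) * 1) into (((d + 0) * 1) + 0), which is E2

YES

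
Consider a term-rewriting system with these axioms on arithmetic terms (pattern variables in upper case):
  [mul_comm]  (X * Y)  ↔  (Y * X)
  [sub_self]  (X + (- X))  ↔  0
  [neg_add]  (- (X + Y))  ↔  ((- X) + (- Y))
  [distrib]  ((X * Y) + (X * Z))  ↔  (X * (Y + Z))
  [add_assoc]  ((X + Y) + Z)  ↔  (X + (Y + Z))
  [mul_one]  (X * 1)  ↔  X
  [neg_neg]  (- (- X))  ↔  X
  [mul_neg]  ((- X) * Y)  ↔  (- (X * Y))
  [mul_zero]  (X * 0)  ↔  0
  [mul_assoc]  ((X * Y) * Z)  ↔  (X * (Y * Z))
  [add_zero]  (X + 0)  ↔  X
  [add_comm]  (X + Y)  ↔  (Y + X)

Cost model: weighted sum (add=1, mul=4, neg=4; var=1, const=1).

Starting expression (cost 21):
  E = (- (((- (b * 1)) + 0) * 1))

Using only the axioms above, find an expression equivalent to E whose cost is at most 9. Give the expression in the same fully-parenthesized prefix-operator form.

1. [mul_one →] (((- (b * 1)) + 0) * 1)  →  ((- (b * 1)) + 0);  E = (- ((- (b * 1)) + 0))
2. [add_zero →] ((- (b * 1)) + 0)  →  (- (b * 1));  E = (- (- (b * 1)))
3. [mul_one →] (b * 1)  →  b;  cost 9 ≤ 9, done

(- (- b))   [cost 9]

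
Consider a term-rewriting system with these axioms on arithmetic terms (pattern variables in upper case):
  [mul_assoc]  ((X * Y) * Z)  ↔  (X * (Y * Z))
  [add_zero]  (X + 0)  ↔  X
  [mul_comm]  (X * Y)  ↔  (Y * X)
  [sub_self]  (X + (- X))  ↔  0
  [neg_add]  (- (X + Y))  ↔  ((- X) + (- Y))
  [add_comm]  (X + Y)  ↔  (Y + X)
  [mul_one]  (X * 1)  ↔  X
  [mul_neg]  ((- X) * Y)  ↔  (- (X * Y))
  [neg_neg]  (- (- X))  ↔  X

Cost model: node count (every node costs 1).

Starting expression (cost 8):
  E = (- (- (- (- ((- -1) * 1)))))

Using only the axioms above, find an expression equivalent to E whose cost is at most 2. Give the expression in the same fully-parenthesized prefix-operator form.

step 1: mul_one (→) rewrites ((- -1) * 1) into (- -1), now (- (- (- (- (- -1)))))
step 2: neg_neg (→) rewrites (- (- (- (- -1)))) into (- (- -1)), now (- (- (- -1)))
step 3: neg_neg (→) rewrites (- (- -1)) into -1, reaching cost 2 (bound 2)

(- -1)   [cost 2]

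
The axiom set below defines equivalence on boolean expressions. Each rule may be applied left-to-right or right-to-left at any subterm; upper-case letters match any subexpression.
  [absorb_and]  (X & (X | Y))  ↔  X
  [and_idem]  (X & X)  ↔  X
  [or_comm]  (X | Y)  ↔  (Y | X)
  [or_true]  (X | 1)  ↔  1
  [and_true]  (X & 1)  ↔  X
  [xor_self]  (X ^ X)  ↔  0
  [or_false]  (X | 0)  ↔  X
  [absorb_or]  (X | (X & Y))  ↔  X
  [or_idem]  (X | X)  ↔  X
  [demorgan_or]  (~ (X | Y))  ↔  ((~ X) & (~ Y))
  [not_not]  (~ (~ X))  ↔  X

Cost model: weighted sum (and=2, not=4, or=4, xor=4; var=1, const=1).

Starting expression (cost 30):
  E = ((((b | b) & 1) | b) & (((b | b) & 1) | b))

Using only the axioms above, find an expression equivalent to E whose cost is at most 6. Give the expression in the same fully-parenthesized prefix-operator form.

(b | b)   [cost 6]

1. [and_idem →] ((((b | b) & 1) | b) & (((b | b) & 1) | b))  →  (((b | b) & 1) | b)
2. [or_idem →] (b | b)  →  b;  E = ((b & 1) | b)
3. [and_true →] (b & 1)  →  b;  cost 6 ≤ 6, done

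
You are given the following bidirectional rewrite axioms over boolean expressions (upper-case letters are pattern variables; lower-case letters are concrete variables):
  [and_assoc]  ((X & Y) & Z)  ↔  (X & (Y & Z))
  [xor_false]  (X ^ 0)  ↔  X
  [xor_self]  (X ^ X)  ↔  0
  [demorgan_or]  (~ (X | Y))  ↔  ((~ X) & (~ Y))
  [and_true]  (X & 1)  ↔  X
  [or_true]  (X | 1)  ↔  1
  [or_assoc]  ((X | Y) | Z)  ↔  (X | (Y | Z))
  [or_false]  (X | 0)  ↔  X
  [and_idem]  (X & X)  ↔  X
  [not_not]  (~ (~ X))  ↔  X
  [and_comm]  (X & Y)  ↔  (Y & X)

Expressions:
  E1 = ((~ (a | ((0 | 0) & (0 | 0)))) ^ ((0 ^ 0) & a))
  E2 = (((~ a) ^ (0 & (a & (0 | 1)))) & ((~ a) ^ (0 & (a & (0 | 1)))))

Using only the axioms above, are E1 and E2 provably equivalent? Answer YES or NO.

step 1: and_idem (→) rewrites ((0 | 0) & (0 | 0)) into (0 | 0), now ((~ (a | (0 | 0))) ^ ((0 ^ 0) & a))
step 2: or_false (→) rewrites (0 | 0) into 0, now ((~ (a | 0)) ^ ((0 ^ 0) & a))
step 3: xor_false (→) rewrites (0 ^ 0) into 0, now ((~ (a | 0)) ^ (0 & a))
step 4: or_false (→) rewrites (a | 0) into a, now ((~ a) ^ (0 & a))
step 5: and_true (←) rewrites a into (a & 1), now ((~ a) ^ (0 & (a & 1)))
step 6: or_true (←) rewrites 1 into (0 | 1), now ((~ a) ^ (0 & (a & (0 | 1))))
step 7: and_idem (←) rewrites ((~ a) ^ (0 & (a & (0 | 1)))) into (((~ a) ^ (0 & (a & (0 | 1)))) & ((~ a) ^ (0 & (a & (0 | 1))))), which is E2

YES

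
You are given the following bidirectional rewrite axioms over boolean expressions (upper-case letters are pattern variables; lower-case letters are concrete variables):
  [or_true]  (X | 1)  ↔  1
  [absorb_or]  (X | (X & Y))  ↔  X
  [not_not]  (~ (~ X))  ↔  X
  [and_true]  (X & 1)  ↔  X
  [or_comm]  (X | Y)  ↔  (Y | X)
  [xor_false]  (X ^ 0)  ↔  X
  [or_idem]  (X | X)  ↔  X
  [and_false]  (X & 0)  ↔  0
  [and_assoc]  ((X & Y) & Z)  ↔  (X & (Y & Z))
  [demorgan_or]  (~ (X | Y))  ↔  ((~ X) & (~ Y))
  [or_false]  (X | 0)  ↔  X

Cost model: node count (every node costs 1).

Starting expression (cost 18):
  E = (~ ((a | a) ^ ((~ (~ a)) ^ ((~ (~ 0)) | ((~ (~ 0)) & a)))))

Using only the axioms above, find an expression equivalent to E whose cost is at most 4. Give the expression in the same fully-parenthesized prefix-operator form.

(~ (a ^ a))   [cost 4]

(1) ((~ (~ 0)) | ((~ (~ 0)) & a))  =[absorb_or →]=  (~ (~ 0))    ⊢ (~ ((a | a) ^ ((~ (~ a)) ^ (~ (~ 0)))))
(2) (~ (~ a))  =[not_not →]=  a    ⊢ (~ ((a | a) ^ (a ^ (~ (~ 0)))))
(3) (a | a)  =[or_idem →]=  a    ⊢ (~ (a ^ (a ^ (~ (~ 0)))))
(4) (~ (~ 0))  =[not_not →]=  0    ⊢ (~ (a ^ (a ^ 0)))
(5) (a ^ 0)  =[xor_false →]=  a    ⊢ cost 4, within 4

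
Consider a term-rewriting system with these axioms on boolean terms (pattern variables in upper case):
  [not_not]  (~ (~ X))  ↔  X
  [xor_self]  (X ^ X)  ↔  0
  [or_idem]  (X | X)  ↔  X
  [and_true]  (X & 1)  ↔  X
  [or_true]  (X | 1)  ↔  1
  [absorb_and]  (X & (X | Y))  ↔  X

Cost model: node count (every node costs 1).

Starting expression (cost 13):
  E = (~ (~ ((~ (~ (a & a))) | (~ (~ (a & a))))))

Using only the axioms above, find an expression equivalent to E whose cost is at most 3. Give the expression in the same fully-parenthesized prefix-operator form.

(a & a)   [cost 3]

step 1: or_idem (→) rewrites ((~ (~ (a & a))) | (~ (~ (a & a)))) into (~ (~ (a & a))), now (~ (~ (~ (~ (a & a)))))
step 2: not_not (→) rewrites (~ (~ (a & a))) into (a & a), now (~ (~ (a & a)))
step 3: not_not (→) rewrites (~ (~ (a & a))) into (a & a), reaching cost 3 (bound 3)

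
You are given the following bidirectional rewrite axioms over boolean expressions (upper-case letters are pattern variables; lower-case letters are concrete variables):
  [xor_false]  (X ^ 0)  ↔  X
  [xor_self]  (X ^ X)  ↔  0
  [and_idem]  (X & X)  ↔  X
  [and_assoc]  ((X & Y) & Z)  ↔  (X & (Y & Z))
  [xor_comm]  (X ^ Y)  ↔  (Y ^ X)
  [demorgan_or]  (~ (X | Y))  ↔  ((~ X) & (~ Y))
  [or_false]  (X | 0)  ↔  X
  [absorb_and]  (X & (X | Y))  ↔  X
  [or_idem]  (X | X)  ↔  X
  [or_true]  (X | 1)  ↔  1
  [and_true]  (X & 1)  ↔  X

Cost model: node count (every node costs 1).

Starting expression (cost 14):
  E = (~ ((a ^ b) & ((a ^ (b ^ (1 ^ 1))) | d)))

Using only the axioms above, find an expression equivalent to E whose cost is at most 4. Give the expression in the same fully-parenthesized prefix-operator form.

(~ (a ^ b))   [cost 4]

step 1: xor_self (→) rewrites (1 ^ 1) into 0, now (~ ((a ^ b) & ((a ^ (b ^ 0)) | d)))
step 2: xor_false (→) rewrites (b ^ 0) into b, now (~ ((a ^ b) & ((a ^ b) | d)))
step 3: absorb_and (→) rewrites ((a ^ b) & ((a ^ b) | d)) into (a ^ b), reaching cost 4 (bound 4)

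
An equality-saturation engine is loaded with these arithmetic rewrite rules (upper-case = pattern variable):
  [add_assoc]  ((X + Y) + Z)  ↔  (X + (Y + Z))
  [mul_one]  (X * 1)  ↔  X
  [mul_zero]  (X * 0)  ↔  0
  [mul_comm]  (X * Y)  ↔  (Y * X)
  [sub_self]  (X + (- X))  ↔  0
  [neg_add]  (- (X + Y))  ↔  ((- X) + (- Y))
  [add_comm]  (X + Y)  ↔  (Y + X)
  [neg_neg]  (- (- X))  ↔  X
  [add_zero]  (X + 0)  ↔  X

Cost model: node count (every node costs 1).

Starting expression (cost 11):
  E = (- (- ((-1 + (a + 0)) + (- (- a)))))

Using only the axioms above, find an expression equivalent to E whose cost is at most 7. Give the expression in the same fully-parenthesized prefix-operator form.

((-1 + (a + 0)) + a)   [cost 7]

(1) (- (- ((-1 + (a + 0)) + (- (- a)))))  =[neg_neg →]=  ((-1 + (a + 0)) + (- (- a)))
(2) (- (- a))  =[neg_neg →]=  a    ⊢ cost 7, within 7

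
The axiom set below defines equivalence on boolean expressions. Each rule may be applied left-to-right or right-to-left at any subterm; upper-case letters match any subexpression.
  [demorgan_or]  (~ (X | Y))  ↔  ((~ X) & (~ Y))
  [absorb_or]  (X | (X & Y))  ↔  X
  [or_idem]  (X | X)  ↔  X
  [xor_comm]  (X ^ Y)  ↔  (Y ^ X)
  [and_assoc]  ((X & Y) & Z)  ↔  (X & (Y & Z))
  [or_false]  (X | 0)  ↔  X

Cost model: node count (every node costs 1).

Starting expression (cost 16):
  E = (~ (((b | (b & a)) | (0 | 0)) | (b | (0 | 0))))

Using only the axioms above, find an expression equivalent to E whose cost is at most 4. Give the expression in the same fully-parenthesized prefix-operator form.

step 1: absorb_or (→) rewrites (b | (b & a)) into b, now (~ ((b | (0 | 0)) | (b | (0 | 0))))
step 2: or_idem (→) rewrites ((b | (0 | 0)) | (b | (0 | 0))) into (b | (0 | 0)), now (~ (b | (0 | 0)))
step 3: or_idem (→) rewrites (0 | 0) into 0, reaching cost 4 (bound 4)

(~ (b | 0))   [cost 4]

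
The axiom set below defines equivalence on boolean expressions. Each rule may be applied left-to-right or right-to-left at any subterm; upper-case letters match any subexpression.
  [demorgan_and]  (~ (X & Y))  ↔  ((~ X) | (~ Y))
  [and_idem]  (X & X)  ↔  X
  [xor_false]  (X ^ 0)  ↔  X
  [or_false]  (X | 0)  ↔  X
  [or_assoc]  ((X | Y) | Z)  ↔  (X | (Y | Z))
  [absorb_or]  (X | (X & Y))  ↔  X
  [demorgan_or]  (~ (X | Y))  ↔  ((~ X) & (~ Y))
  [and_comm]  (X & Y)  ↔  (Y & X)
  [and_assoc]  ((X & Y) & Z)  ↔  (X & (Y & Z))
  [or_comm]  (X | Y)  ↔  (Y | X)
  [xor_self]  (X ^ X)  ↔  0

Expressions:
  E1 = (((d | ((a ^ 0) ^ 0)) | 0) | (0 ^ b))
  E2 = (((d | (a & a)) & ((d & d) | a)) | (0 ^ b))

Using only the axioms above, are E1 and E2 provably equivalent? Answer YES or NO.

YES

1. [or_false →] ((d | ((a ^ 0) ^ 0)) | 0)  →  (d | ((a ^ 0) ^ 0));  E1 = ((d | ((a ^ 0) ^ 0)) | (0 ^ b))
2. [xor_false →] ((a ^ 0) ^ 0)  →  (a ^ 0);  E1 = ((d | (a ^ 0)) | (0 ^ b))
3. [xor_false →] (a ^ 0)  →  a;  E1 = ((d | a) | (0 ^ b))
4. [and_idem ←] (d | a)  →  ((d | a) & (d | a));  E1 = (((d | a) & (d | a)) | (0 ^ b))
5. [and_idem ←] a  →  (a & a);  E1 = (((d | (a & a)) & (d | a)) | (0 ^ b))
6. [and_idem ←] d  →  (d & d);  this is E2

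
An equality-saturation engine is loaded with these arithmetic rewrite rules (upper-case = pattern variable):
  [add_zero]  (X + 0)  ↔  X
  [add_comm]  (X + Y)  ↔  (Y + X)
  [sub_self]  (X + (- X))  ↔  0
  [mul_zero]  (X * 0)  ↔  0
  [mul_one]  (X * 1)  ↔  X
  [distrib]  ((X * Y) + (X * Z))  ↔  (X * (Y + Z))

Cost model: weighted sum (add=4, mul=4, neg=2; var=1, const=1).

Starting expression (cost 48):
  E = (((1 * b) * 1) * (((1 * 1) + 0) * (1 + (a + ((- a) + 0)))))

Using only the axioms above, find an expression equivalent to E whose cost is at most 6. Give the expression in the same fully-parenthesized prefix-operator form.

(1) ((- a) + 0)  =[add_zero →]=  (- a)    ⊢ (((1 * b) * 1) * (((1 * 1) + 0) * (1 + (a + (- a)))))
(2) ((1 * b) * 1)  =[mul_one →]=  (1 * b)    ⊢ ((1 * b) * (((1 * 1) + 0) * (1 + (a + (- a)))))
(3) (a + (- a))  =[sub_self →]=  0    ⊢ ((1 * b) * (((1 * 1) + 0) * (1 + 0)))
(4) (1 + 0)  =[add_zero →]=  1    ⊢ ((1 * b) * (((1 * 1) + 0) * 1))
(5) ((1 * 1) + 0)  =[add_zero →]=  (1 * 1)    ⊢ ((1 * b) * ((1 * 1) * 1))
(6) (1 * 1)  =[mul_one →]=  1    ⊢ ((1 * b) * (1 * 1))
(7) (1 * 1)  =[mul_one →]=  1    ⊢ ((1 * b) * 1)
(8) ((1 * b) * 1)  =[mul_one →]=  (1 * b)    ⊢ cost 6, within 6

(1 * b)   [cost 6]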